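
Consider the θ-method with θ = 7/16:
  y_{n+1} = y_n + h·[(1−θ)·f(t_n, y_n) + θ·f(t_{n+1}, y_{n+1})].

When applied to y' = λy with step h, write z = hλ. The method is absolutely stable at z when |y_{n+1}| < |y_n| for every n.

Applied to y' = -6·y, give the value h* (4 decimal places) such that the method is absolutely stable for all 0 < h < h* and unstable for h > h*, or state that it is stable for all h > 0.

(-16.0000,0); λ=-6 ⇒ h* = (16)/6 = 2.6667.

Set f=λy, z=hλ:
  y_{n+1} = y_n + z·[9/16·y_n + 7/16·y_{n+1}] ⇒ (1 − 7/16z)y_{n+1} = (1 + 9/16z)y_n
  Hence R(z) = (1 + 9/16z)/(1 − 7/16z).

Need |R(x)|<1, x<0.
x=-0.8: |R|=0.4074
R=−1: 1+9/16x = −1+7/16x ⇒ -1/8x=2 ⇒ x=2/(-1/8)=-16.0000
Confirm numerically:
  x=-11.829: |R|=0.91557 <1
  x=-8.461: |R|=0.79957 <1
  x=-7.479: |R|=0.75068 <1
  x=-16.287: |R|=1.00442 >1
  x=-16.095: |R|=1.00148 >1
Stable set (-16.0000, 0).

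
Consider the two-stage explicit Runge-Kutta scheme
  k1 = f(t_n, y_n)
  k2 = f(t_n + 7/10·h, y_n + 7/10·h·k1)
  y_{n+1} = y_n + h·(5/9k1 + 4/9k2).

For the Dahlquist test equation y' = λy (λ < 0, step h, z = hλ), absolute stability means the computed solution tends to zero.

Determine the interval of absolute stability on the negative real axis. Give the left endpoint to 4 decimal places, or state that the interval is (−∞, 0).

(-3.2143, 0).

Test eqn y'=λy, z=hλ:
  k1=λy_n ⇒ h·k1=z·y_n;  k2=λ(1+7/10z)y_n ⇒ h·k2=z(1+7/10z)y_n
  y_{n+1}/y_n = 1 + 5/9z + 4/9z(1+7/10z) = 1 + z + 14/45z²
  so R(z) = 1 + z + 14/45z².

Solve |R(x)|<1 on ℝ⁻.
x=-0.81: |R|=0.3941
R=1: x+14/45x²=0 ⇒ x=−45/14=-3.2143; min R=1−1/(4·14/45)=0.1964>−1
Confirm numerically:
  x=-3.137: |R|=0.92457 <1
  x=-1.814: |R|=0.20974 <1
  x=-1.507: |R|=0.19955 <1
  x=-1.301: |R|=0.22559 <1
  x=-3.731: |R|=1.59978 >1
  x=-3.326: |R|=1.11560 >1
Stable set (-3.2143, 0).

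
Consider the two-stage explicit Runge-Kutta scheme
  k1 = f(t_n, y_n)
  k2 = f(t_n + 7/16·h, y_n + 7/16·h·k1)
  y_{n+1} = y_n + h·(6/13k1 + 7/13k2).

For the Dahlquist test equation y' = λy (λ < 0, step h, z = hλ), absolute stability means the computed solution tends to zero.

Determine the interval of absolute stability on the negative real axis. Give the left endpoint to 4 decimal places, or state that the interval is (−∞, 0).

(-4.2449, 0).

Set f=λy, z=hλ:
  k1=λy_n ⇒ h·k1=z·y_n;  k2=λ(1+7/16z)y_n ⇒ h·k2=z(1+7/16z)y_n
  y_{n+1}/y_n = 1 + 6/13z + 7/13z(1+7/16z) = 1 + z + 49/208z²
  R(z) = 1 + z + 49/208z².

Need |R(x)|<1, x<0.
x=-1.37: |R|=0.0722
R=1: x+49/208x²=0 ⇒ x=−208/49=-4.2449; min R=1−1/(4·49/208)=-0.0612>−1
Confirm numerically:
  x=-4.181: |R|=0.93706 <1
  x=-3.995: |R|=0.76481 <1
  x=-3.437: |R|=0.34586 <1
  x=-1.779: |R|=0.03344 <1
  x=-4.817: |R|=1.64921 >1
  x=-4.615: |R|=1.40237 >1
  x=-4.510: |R|=1.28166 >1
So |R|<1 on (-4.2449, 0).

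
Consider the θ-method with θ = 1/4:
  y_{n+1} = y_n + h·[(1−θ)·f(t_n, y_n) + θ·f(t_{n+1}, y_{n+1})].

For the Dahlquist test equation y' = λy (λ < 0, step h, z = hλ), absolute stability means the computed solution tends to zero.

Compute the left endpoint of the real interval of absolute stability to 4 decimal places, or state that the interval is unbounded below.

z* = -4.0000.

On y'=λy, z=hλ:
  y_{n+1} = y_n + z·[3/4·y_n + 1/4·y_{n+1}] ⇒ (1 − 1/4z)y_{n+1} = (1 + 3/4z)y_n
  R(z) = (1 + 3/4z)/(1 − 1/4z).

Solve |R(x)|<1 on ℝ⁻.
x=-1.68: |R|=0.1831
R=−1: 1+3/4x = −1+1/4x ⇒ -1/2x=2 ⇒ x=2/(-1/2)=-4.0000
Confirm numerically:
  x=-3.743: |R|=0.93362 <1
  x=-3.577: |R|=0.88835 <1
  x=-3.576: |R|=0.88807 <1
  x=-2.979: |R|=0.70741 <1
  x=-4.488: |R|=1.11499 >1
  x=-4.442: |R|=1.10471 >1
Stable set (-4.0000, 0).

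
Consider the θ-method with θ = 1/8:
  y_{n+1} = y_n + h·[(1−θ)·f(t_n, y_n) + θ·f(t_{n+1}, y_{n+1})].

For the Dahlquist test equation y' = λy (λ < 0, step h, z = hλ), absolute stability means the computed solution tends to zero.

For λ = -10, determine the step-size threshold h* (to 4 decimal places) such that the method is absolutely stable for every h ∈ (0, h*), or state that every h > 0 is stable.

On y'=λy, z=hλ:
  y_{n+1} = y_n + z·[7/8·y_n + 1/8·y_{n+1}] ⇒ (1 − 1/8z)y_{n+1} = (1 + 7/8z)y_n
  ⇒ R(z) = (1 + 7/8z)/(1 − 1/8z).

Find x<0 with |R(x)|<1.
x=-0.64: |R|=0.4074
R=−1: 1+7/8x = −1+1/8x ⇒ -3/4x=2 ⇒ x=2/(-3/4)=-2.6667
Confirm numerically:
  x=-1.973: |R|=0.58267 <1
  x=-1.765: |R|=0.44598 <1
  x=-1.220: |R|=0.05857 <1
  x=-3.234: |R|=1.30301 >1
  x=-2.784: |R|=1.06528 >1
Interval (-2.6667, 0).

(-2.6667,0); λ=-10 ⇒ h* = (8/3)/10 = 0.2667.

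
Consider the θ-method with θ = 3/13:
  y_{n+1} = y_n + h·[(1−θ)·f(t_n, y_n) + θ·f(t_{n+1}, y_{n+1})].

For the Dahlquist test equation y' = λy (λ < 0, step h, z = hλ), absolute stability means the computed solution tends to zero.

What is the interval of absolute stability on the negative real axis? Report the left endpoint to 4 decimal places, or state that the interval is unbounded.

(-3.7143, 0).

On y'=λy, z=hλ:
  y_{n+1} = y_n + z·[10/13·y_n + 3/13·y_{n+1}] ⇒ (1 − 3/13z)y_{n+1} = (1 + 10/13z)y_n
  R(z) = (1 + 10/13z)/(1 − 3/13z).

Solve |R(x)|<1 on ℝ⁻.
x=-0.89: |R|=0.2616
R=−1: 1+10/13x = −1+3/13x ⇒ -7/13x=2 ⇒ x=2/(-7/13)=-3.7143
Confirm numerically:
  x=-3.560: |R|=0.95439 <1
  x=-3.201: |R|=0.84104 <1
  x=-2.386: |R|=0.53874 <1
  x=-4.148: |R|=1.11932 >1
  x=-4.069: |R|=1.09850 >1
  x=-3.994: |R|=1.07838 >1
So |R|<1 on (-3.7143, 0).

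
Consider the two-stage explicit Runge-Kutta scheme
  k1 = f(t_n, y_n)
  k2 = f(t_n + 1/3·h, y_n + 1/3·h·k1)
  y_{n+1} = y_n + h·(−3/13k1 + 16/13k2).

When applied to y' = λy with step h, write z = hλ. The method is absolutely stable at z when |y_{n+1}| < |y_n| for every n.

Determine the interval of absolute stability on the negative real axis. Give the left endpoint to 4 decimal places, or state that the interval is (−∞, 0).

(-2.4375, 0).

Test eqn y'=λy, z=hλ:
  k1=λy_n ⇒ h·k1=z·y_n;  k2=λ(1+1/3z)y_n ⇒ h·k2=z(1+1/3z)y_n
  y_{n+1}/y_n = 1 − 3/13z + 16/13z(1+1/3z) = 1 + z + 16/39z²
  Hence R(z) = 1 + z + 16/39z².

Solve |R(x)|<1 on ℝ⁻.
x=-1.75: |R|=0.5064
R=1: x+16/39x²=0 ⇒ x=−39/16=-2.4375; min R=1−1/(4·16/39)=0.3906>−1
Confirm numerically:
  x=-1.987: |R|=0.63276 <1
  x=-1.594: |R|=0.44839 <1
  x=-1.519: |R|=0.42761 <1
  x=-1.377: |R|=0.40090 <1
  x=-3.024: |R|=1.72762 >1
  x=-2.948: |R|=1.61742 >1
  x=-2.726: |R|=1.32265 >1
Stable set (-2.4375, 0).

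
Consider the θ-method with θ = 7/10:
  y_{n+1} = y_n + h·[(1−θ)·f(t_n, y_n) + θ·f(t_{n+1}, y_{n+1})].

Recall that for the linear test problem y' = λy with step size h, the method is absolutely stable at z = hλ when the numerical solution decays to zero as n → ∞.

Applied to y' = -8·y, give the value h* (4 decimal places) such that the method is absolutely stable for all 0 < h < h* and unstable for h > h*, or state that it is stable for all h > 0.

interval (−∞, 0). Any h>0 works for λ=-8.

Set f=λy, z=hλ:
  y_{n+1} = y_n + z·[3/10·y_n + 7/10·y_{n+1}] ⇒ (1 − 7/10z)y_{n+1} = (1 + 3/10z)y_n
  so R(z) = (1 + 3/10z)/(1 − 7/10z).

Solve |R(x)|<1 on ℝ⁻.
x=-1.74: |R|=0.2155
x=-2: |R|=0.1667
x=-10: |R|=0.2500
x=-100: |R|=0.4085
θ=7/10≥1/2 ⇒ |1+3/10x|<|1−7/10x| ∀x<0 ⇒ stable on all of ℝ⁻.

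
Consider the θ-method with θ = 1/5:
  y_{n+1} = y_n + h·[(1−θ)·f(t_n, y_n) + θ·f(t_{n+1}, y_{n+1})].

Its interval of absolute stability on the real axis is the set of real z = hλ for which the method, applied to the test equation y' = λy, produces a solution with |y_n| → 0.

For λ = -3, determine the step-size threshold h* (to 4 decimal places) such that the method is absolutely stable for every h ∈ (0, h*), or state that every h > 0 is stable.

(-3.3333,0); λ=-3 ⇒ h* = (10/3)/3 = 1.1111.

Set f=λy, z=hλ:
  y_{n+1} = y_n + z·[4/5·y_n + 1/5·y_{n+1}] ⇒ (1 − 1/5z)y_{n+1} = (1 + 4/5z)y_n
  Hence R(z) = (1 + 4/5z)/(1 − 1/5z).

Need |R(x)|<1, x<0.
x=-0.59: |R|=0.4723
R=−1: 1+4/5x = −1+1/5x ⇒ -3/5x=2 ⇒ x=2/(-3/5)=-3.3333
Confirm numerically:
  x=-2.815: |R|=0.80102 <1
  x=-2.504: |R|=0.66844 <1
  x=-1.932: |R|=0.39354 <1
  x=-3.814: |R|=1.16360 >1
  x=-3.665: |R|=1.11483 >1
  x=-3.652: |R|=1.11049 >1
Stable set (-3.3333, 0).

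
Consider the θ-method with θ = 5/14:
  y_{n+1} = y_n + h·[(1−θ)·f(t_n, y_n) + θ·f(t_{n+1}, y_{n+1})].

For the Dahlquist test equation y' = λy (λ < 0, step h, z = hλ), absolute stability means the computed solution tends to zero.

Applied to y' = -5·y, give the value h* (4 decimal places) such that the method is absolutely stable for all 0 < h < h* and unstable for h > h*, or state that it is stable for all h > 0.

(-7.0000,0); λ=-5 ⇒ h* = (7)/5 = 1.4000.

On y'=λy, z=hλ:
  y_{n+1} = y_n + z·[9/14·y_n + 5/14·y_{n+1}] ⇒ (1 − 5/14z)y_{n+1} = (1 + 9/14z)y_n
  R(z) = (1 + 9/14z)/(1 − 5/14z).

Find x<0 with |R(x)|<1.
x=-0.47: |R|=0.5976
R=−1: 1+9/14x = −1+5/14x ⇒ -2/7x=2 ⇒ x=2/(-2/7)=-7.0000
Confirm numerically:
  x=-5.480: |R|=0.85314 <1
  x=-4.152: |R|=0.67227 <1
  x=-3.332: |R|=0.52146 <1
  x=-7.440: |R|=1.03437 >1
  x=-7.393: |R|=1.03084 >1
Interval (-7.0000, 0).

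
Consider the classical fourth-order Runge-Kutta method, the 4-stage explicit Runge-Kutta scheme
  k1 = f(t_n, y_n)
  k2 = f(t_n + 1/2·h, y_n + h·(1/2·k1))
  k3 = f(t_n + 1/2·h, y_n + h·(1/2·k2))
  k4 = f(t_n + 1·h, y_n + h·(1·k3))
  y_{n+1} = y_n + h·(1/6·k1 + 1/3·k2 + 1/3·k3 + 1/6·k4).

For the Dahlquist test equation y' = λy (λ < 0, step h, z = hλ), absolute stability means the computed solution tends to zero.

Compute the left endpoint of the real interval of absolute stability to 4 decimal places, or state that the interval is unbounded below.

Test eqn y'=λy, z=hλ:
  order 4, 4-stage ⇒ R(z)=1+z+z^2/2+z^3/6+z^4/24
  (e.g. R(-1.53)=0.27185, |R|=0.27185)

Need |R(x)|<1, x<0.
x=-1.53: |R|=0.2718
|R(-3.17)|=1.7528 |R(-1.92)|=0.3098 |R(-1.75)|=0.2788
Bisect:
  x_lo=-3.3017 |R|=2.1018  x_hi=-0.1180 |R|=0.8887
  mid=-1.70985 |R|=0.27493 →hi
  mid=-2.50579 |R|=0.65413 →hi
  mid=-2.90376 |R|=1.19380 →lo
  mid=-2.70477 |R|=0.88524 →hi
  mid=-2.80427 |R|=1.02898 →lo
  mid=-2.75452 |R|=0.95459 →hi
  mid=-2.77939 |R|=0.99114 →hi
  mid=-2.79183 |R|=1.00990 →lo
  ...
  [-2.78542,-2.78522] ⇒ x*=-2.7853
Stable set (-2.7853, 0).

left endpoint -2.7853.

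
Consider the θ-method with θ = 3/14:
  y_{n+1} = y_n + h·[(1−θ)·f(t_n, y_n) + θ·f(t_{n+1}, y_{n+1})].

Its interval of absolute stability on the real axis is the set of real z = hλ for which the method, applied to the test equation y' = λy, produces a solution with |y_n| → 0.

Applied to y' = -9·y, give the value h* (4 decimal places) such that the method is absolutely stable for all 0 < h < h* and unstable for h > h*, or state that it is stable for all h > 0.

With y'=λy (z=hλ):
  y_{n+1} = y_n + z·[11/14·y_n + 3/14·y_{n+1}] ⇒ (1 − 3/14z)y_{n+1} = (1 + 11/14z)y_n
  ⇒ R(z) = (1 + 11/14z)/(1 − 3/14z).

Boundary: |R(x)|=1, x<0.
x=-0.4: |R|=0.6316
R=−1: 1+11/14x = −1+3/14x ⇒ -4/7x=2 ⇒ x=2/(-4/7)=-3.5000
Confirm numerically:
  x=-2.141: |R|=0.46766 <1
  x=-1.797: |R|=0.29741 <1
  x=-1.449: |R|=0.10568 <1
  x=-3.997: |R|=1.15298 >1
  x=-3.705: |R|=1.06530 >1
Stable set (-3.5000, 0).

(-3.5000,0); λ=-9 ⇒ h* = (7/2)/9 = 0.3889.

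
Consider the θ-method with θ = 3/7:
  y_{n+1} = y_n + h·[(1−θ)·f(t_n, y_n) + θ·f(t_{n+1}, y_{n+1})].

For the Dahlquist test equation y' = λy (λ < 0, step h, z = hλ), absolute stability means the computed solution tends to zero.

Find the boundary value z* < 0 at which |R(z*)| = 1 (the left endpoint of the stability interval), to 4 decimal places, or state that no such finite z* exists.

left endpoint -14.0000.

On y'=λy, z=hλ:
  y_{n+1} = y_n + z·[4/7·y_n + 3/7·y_{n+1}] ⇒ (1 − 3/7z)y_{n+1} = (1 + 4/7z)y_n
  R(z) = (1 + 4/7z)/(1 − 3/7z).

Find x<0 with |R(x)|<1.
x=-1.59: |R|=0.0544
R=−1: 1+4/7x = −1+3/7x ⇒ -1/7x=2 ⇒ x=2/(-1/7)=-14.0000
Confirm numerically:
  x=-12.598: |R|=0.96870 <1
  x=-9.353: |R|=0.86745 <1
  x=-7.531: |R|=0.78140 <1
  x=-14.246: |R|=1.00495 >1
  x=-14.234: |R|=1.00471 >1
  x=-14.158: |R|=1.00319 >1
So |R|<1 on (-14.0000, 0).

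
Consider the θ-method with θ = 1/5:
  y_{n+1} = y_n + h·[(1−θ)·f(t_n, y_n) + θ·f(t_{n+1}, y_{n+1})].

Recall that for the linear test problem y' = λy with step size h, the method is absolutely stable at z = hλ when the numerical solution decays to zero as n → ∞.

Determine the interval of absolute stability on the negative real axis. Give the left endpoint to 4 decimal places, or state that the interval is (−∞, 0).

Test eqn y'=λy, z=hλ:
  y_{n+1} = y_n + z·[4/5·y_n + 1/5·y_{n+1}] ⇒ (1 − 1/5z)y_{n+1} = (1 + 4/5z)y_n
  Hence R(z) = (1 + 4/5z)/(1 − 1/5z).

Boundary: |R(x)|=1, x<0.
x=-1.69: |R|=0.2631
R=−1: 1+4/5x = −1+1/5x ⇒ -3/5x=2 ⇒ x=2/(-3/5)=-3.3333
Confirm numerically:
  x=-2.924: |R|=0.84503 <1
  x=-2.737: |R|=0.76877 <1
  x=-2.422: |R|=0.63164 <1
  x=-3.929: |R|=1.20013 >1
  x=-3.877: |R|=1.18373 >1
  x=-3.689: |R|=1.12280 >1
So |R|<1 on (-3.3333, 0).

z∈(-3.3333,0).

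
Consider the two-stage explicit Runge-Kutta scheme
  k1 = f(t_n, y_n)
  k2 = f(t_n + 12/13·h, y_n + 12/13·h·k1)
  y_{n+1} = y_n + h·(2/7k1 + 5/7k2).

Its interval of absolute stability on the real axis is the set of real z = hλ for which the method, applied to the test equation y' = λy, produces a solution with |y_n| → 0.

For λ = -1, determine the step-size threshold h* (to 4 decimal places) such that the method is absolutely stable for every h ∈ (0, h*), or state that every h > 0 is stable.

(-1.5167,0); λ=-1 ⇒ h* = (91/60)/1 = 1.5167.

With y'=λy (z=hλ):
  k1=λy_n ⇒ h·k1=z·y_n;  k2=λ(1+12/13z)y_n ⇒ h·k2=z(1+12/13z)y_n
  y_{n+1}/y_n = 1 + 2/7z + 5/7z(1+12/13z) = 1 + z + 60/91z²
  ⇒ R(z) = 1 + z + 60/91z².

Boundary: |R(x)|=1, x<0.
x=-1.76: |R|=1.2824
R=1: x+60/91x²=0 ⇒ x=−91/60=-1.5167; min R=1−1/(4·60/91)=0.6208>−1
Confirm numerically:
  x=-1.439: |R|=0.92631 <1
  x=-0.778: |R|=0.62109 <1
  x=-0.667: |R|=0.62633 <1
  x=-2.061: |R|=1.73970 >1
  x=-1.940: |R|=1.54149 >1
  x=-1.690: |R|=1.19314 >1
Interval (-1.5167, 0).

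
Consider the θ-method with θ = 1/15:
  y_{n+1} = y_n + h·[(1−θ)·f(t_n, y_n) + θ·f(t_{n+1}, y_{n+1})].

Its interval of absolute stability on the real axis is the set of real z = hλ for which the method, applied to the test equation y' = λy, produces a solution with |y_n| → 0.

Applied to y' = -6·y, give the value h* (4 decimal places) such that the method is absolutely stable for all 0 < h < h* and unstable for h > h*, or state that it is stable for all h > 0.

Set f=λy, z=hλ:
  y_{n+1} = y_n + z·[14/15·y_n + 1/15·y_{n+1}] ⇒ (1 − 1/15z)y_{n+1} = (1 + 14/15z)y_n
  R(z) = (1 + 14/15z)/(1 − 1/15z).

Boundary: |R(x)|=1, x<0.
x=-0.36: |R|=0.6484
R=−1: 1+14/15x = −1+1/15x ⇒ -13/15x=2 ⇒ x=2/(-13/15)=-2.3077
Confirm numerically:
  x=-1.962: |R|=0.73505 <1
  x=-1.540: |R|=0.39661 <1
  x=-1.197: |R|=0.10854 <1
  x=-2.659: |R|=1.25862 >1
  x=-2.437: |R|=1.09640 >1
Stable set (-2.3077, 0).

(-2.3077,0); λ=-6 ⇒ h* = (30/13)/6 = 0.3846.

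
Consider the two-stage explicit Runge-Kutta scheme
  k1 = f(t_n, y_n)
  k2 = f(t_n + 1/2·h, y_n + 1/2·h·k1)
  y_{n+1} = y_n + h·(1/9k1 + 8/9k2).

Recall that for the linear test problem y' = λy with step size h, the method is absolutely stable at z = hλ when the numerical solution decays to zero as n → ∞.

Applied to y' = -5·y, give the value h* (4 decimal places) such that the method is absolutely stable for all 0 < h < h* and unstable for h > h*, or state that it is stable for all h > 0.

(-2.2500,0); λ=-5 ⇒ h* = (9/4)/5 = 0.4500.

On y'=λy, z=hλ:
  k1=λy_n ⇒ h·k1=z·y_n;  k2=λ(1+1/2z)y_n ⇒ h·k2=z(1+1/2z)y_n
  y_{n+1}/y_n = 1 + 1/9z + 8/9z(1+1/2z) = 1 + z + 4/9z²
  ⇒ R(z) = 1 + z + 4/9z².

Boundary: |R(x)|=1, x<0.
x=-1.74: |R|=0.6056
R=1: x+4/9x²=0 ⇒ x=−9/4=-2.2500; min R=1−1/(4·4/9)=0.4375>−1
Confirm numerically:
  x=-1.991: |R|=0.77081 <1
  x=-1.526: |R|=0.50897 <1
  x=-1.507: |R|=0.50236 <1
  x=-1.099: |R|=0.43780 <1
  x=-2.737: |R|=1.59241 >1
  x=-2.679: |R|=1.51080 >1
  x=-2.605: |R|=1.41101 >1
Interval (-2.2500, 0).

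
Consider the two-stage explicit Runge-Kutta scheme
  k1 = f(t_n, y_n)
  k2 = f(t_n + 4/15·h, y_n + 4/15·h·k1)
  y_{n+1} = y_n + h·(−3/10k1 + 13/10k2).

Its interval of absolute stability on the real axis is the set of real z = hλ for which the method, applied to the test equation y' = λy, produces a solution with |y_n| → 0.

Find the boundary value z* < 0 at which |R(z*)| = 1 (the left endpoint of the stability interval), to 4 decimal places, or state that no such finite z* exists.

z* = -2.8846.

With y'=λy (z=hλ):
  k1=λy_n ⇒ h·k1=z·y_n;  k2=λ(1+4/15z)y_n ⇒ h·k2=z(1+4/15z)y_n
  y_{n+1}/y_n = 1 − 3/10z + 13/10z(1+4/15z) = 1 + z + 26/75z²
  Hence R(z) = 1 + z + 26/75z².

Solve |R(x)|<1 on ℝ⁻.
x=-1.36: |R|=0.2812
R=1: x+26/75x²=0 ⇒ x=−75/26=-2.8846; min R=1−1/(4·26/75)=0.2788>−1
Confirm numerically:
  x=-2.636: |R|=0.77281 <1
  x=-2.030: |R|=0.39858 <1
  x=-1.360: |R|=0.28119 <1
  x=-3.353: |R|=1.54444 >1
  x=-3.062: |R|=1.18829 >1
  x=-3.019: |R|=1.14065 >1
Interval (-2.8846, 0).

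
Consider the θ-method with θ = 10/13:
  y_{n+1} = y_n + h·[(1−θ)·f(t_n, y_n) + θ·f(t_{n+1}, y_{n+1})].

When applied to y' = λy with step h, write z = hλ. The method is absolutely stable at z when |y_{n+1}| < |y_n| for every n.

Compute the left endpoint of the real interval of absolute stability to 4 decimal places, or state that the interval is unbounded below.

Test eqn y'=λy, z=hλ:
  y_{n+1} = y_n + z·[3/13·y_n + 10/13·y_{n+1}] ⇒ (1 − 10/13z)y_{n+1} = (1 + 3/13z)y_n
  Hence R(z) = (1 + 3/13z)/(1 − 10/13z).

Need |R(x)|<1, x<0.
x=-0.62: |R|=0.5802
x=-2: |R|=0.2121
x=-10: |R|=0.1504
x=-100: |R|=0.2833
θ=10/13≥1/2 ⇒ |1+3/13x|<|1−10/13x| ∀x<0 ⇒ interval (−∞,0).

interval (−∞, 0).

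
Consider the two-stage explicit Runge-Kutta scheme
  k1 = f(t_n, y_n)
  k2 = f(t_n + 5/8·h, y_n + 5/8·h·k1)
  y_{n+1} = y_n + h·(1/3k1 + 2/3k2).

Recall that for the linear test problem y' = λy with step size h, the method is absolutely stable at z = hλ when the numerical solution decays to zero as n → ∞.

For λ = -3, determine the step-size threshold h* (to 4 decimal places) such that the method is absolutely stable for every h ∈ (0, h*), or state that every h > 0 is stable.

(-2.4000,0); λ=-3 ⇒ h* = (12/5)/3 = 0.8000.

On y'=λy, z=hλ:
  k1=λy_n ⇒ h·k1=z·y_n;  k2=λ(1+5/8z)y_n ⇒ h·k2=z(1+5/8z)y_n
  y_{n+1}/y_n = 1 + 1/3z + 2/3z(1+5/8z) = 1 + z + 5/12z²
  ⇒ R(z) = 1 + z + 5/12z².

Boundary: |R(x)|=1, x<0.
x=-0.56: |R|=0.5707
R=1: x+5/12x²=0 ⇒ x=−12/5=-2.4000; min R=1−1/(4·5/12)=0.4000>−1
Confirm numerically:
  x=-1.689: |R|=0.49963 <1
  x=-1.412: |R|=0.41873 <1
  x=-1.122: |R|=0.40253 <1
  x=-2.931: |R|=1.64848 >1
  x=-2.771: |R|=1.42835 >1
  x=-2.729: |R|=1.37410 >1
Interval (-2.4000, 0).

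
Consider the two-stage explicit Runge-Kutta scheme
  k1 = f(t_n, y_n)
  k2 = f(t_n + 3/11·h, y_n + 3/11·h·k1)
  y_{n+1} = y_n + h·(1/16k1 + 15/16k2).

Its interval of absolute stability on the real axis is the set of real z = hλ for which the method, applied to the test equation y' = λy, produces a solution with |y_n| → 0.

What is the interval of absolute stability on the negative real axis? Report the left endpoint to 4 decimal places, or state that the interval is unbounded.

With y'=λy (z=hλ):
  k1=λy_n ⇒ h·k1=z·y_n;  k2=λ(1+3/11z)y_n ⇒ h·k2=z(1+3/11z)y_n
  y_{n+1}/y_n = 1 + 1/16z + 15/16z(1+3/11z) = 1 + z + 45/176z²
  ⇒ R(z) = 1 + z + 45/176z².

Find x<0 with |R(x)|<1.
x=-0.79: |R|=0.3696
R=1: x+45/176x²=0 ⇒ x=−176/45=-3.9111; min R=1−1/(4·45/176)=0.0222>−1
Confirm numerically:
  x=-3.497: |R|=0.62974 <1
  x=-2.989: |R|=0.29529 <1
  x=-1.792: |R|=0.02906 <1
  x=-4.383: |R|=1.52882 >1
  x=-4.333: |R|=1.46740 >1
  x=-4.043: |R|=1.13634 >1
Stable set (-3.9111, 0).

z∈(-3.9111,0).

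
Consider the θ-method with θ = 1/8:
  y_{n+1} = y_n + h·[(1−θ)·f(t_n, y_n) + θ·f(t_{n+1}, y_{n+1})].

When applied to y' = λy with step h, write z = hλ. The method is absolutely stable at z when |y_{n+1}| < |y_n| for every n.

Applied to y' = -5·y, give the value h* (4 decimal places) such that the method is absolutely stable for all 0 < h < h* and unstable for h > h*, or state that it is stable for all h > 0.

On y'=λy, z=hλ:
  y_{n+1} = y_n + z·[7/8·y_n + 1/8·y_{n+1}] ⇒ (1 − 1/8z)y_{n+1} = (1 + 7/8z)y_n
  Hence R(z) = (1 + 7/8z)/(1 − 1/8z).

Solve |R(x)|<1 on ℝ⁻.
x=-1.36: |R|=0.1624
R=−1: 1+7/8x = −1+1/8x ⇒ -3/4x=2 ⇒ x=2/(-3/4)=-2.6667
Confirm numerically:
  x=-2.384: |R|=0.83667 <1
  x=-1.680: |R|=0.38843 <1
  x=-1.545: |R|=0.29492 <1
  x=-1.262: |R|=0.09005 <1
  x=-2.983: |R|=1.17281 >1
  x=-2.851: |R|=1.10193 >1
Interval (-2.6667, 0).

(-2.6667,0); λ=-5 ⇒ h* = (8/3)/5 = 0.5333.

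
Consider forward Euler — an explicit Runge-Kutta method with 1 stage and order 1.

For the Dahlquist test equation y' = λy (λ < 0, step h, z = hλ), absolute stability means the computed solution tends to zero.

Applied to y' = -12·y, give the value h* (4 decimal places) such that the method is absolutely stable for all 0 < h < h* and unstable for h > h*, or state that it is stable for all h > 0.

On y'=λy, z=hλ:
  order 1, 1-stage ⇒ R(z)=1+z
  (e.g. R(-1.4)=-0.40000, |R|=0.40000)

Solve |R(x)|<1 on ℝ⁻.
x=-1.4: |R|=0.4000
|R(-1.75)|=0.7500 |R(-1.64)|=0.6400 |R(-0.56)|=0.4400
Bisect:
  x_lo=-2.4045 |R|=1.4045  x_hi=-0.1407 |R|=0.8593
  mid=-1.27263 |R|=0.27263 →hi
  mid=-1.83856 |R|=0.83856 →hi
  mid=-2.12153 |R|=1.12153 →lo
  mid=-1.98005 |R|=0.98005 →hi
  mid=-2.05079 |R|=1.05079 →lo
  mid=-2.01542 |R|=1.01542 →lo
  mid=-1.99773 |R|=0.99773 →hi
  ...
  [-2.00008,-1.99994] ⇒ x*=-2.0000
Interval (-2.0000, 0).

(-2.0000,0); λ=-12 ⇒ h* = 0.1667.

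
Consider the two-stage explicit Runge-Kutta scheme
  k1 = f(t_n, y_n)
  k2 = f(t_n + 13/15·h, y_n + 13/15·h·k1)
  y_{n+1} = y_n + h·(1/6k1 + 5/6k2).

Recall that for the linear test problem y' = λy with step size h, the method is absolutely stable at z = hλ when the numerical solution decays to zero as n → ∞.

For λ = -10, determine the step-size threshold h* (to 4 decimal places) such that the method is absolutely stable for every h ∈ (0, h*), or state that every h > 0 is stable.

(-1.3846,0); λ=-10 ⇒ h* = (18/13)/10 = 0.1385.

Set f=λy, z=hλ:
  k1=λy_n ⇒ h·k1=z·y_n;  k2=λ(1+13/15z)y_n ⇒ h·k2=z(1+13/15z)y_n
  y_{n+1}/y_n = 1 + 1/6z + 5/6z(1+13/15z) = 1 + z + 13/18z²
  R(z) = 1 + z + 13/18z².

Find x<0 with |R(x)|<1.
x=-1.05: |R|=0.7462
R=1: x+13/18x²=0 ⇒ x=−18/13=-1.3846; min R=1−1/(4·13/18)=0.6538>−1
Confirm numerically:
  x=-1.350: |R|=0.96625 <1
  x=-0.879: |R|=0.67902 <1
  x=-0.695: |R|=0.65385 <1
  x=-0.573: |R|=0.66413 <1
  x=-1.591: |R|=1.23715 >1
  x=-1.418: |R|=1.03419 >1
Interval (-1.3846, 0).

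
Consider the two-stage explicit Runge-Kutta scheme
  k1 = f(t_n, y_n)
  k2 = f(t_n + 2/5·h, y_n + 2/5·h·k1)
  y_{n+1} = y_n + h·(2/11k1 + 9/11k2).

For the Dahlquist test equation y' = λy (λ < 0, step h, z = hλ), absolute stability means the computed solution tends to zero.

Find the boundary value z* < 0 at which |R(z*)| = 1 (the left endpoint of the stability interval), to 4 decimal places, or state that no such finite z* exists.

Set f=λy, z=hλ:
  k1=λy_n ⇒ h·k1=z·y_n;  k2=λ(1+2/5z)y_n ⇒ h·k2=z(1+2/5z)y_n
  y_{n+1}/y_n = 1 + 2/11z + 9/11z(1+2/5z) = 1 + z + 18/55z²
  Hence R(z) = 1 + z + 18/55z².

Solve |R(x)|<1 on ℝ⁻.
x=-0.84: |R|=0.3909
R=1: x+18/55x²=0 ⇒ x=−55/18=-3.0556; min R=1−1/(4·18/55)=0.2361>−1
Confirm numerically:
  x=-2.140: |R|=0.35878 <1
  x=-1.528: |R|=0.23611 <1
  x=-1.517: |R|=0.23615 <1
  x=-3.537: |R|=1.55730 >1
  x=-3.403: |R|=1.38695 >1
Interval (-3.0556, 0).

left endpoint -3.0556.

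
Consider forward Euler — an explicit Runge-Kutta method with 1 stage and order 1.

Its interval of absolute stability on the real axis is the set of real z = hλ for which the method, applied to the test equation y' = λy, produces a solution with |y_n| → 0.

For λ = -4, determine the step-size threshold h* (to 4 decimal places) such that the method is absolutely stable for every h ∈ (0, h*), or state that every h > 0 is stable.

Test eqn y'=λy, z=hλ:
  order 1, 1-stage ⇒ R(z)=1+z
  (e.g. R(-0.58)=0.42000, |R|=0.42000)

Find x<0 with |R(x)|<1.
x=-0.58: |R|=0.4200
|R(-1.96)|=0.9600 |R(-1.12)|=0.1200 |R(-0.98)|=0.0200
Bisect:
  x_lo=-2.6900 |R|=1.6900  x_hi=-0.2591 |R|=0.7409
  mid=-1.47455 |R|=0.47455 →hi
  mid=-2.08227 |R|=1.08227 →lo
  mid=-1.77841 |R|=0.77841 →hi
  mid=-1.93034 |R|=0.93034 →hi
  mid=-2.00631 |R|=1.00631 →lo
  mid=-1.96833 |R|=0.96833 →hi
  mid=-1.98732 |R|=0.98732 →hi
  ...
  [-2.00008,-1.99993] ⇒ x*=-2.0000
Stable set (-2.0000, 0).

(-2.0000,0); λ=-4 ⇒ h* = 0.5000.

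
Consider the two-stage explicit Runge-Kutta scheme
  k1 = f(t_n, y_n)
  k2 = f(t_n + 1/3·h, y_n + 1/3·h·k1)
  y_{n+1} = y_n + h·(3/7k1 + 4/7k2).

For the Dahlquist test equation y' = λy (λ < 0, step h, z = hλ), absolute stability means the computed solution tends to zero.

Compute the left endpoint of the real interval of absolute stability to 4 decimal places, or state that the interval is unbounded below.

On y'=λy, z=hλ:
  k1=λy_n ⇒ h·k1=z·y_n;  k2=λ(1+1/3z)y_n ⇒ h·k2=z(1+1/3z)y_n
  y_{n+1}/y_n = 1 + 3/7z + 4/7z(1+1/3z) = 1 + z + 4/21z²
  R(z) = 1 + z + 4/21z².

Boundary: |R(x)|=1, x<0.
x=-1.57: |R|=0.1005
R=1: x+4/21x²=0 ⇒ x=−21/4=-5.2500; min R=1−1/(4·4/21)=-0.3125>−1
Confirm numerically:
  x=-4.857: |R|=0.63642 <1
  x=-4.275: |R|=0.20607 <1
  x=-4.132: |R|=0.12008 <1
  x=-3.329: |R|=0.21810 <1
  x=-5.678: |R|=1.46289 >1
  x=-5.610: |R|=1.38469 >1
So |R|<1 on (-5.2500, 0).

z* = -5.2500.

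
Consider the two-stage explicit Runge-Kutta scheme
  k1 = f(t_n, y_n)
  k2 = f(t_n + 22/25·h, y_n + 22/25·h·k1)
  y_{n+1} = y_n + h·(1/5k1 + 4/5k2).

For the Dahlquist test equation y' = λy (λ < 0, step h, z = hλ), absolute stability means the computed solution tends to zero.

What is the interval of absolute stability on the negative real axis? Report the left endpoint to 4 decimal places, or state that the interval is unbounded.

z∈(-1.4205,0).

Set f=λy, z=hλ:
  k1=λy_n ⇒ h·k1=z·y_n;  k2=λ(1+22/25z)y_n ⇒ h·k2=z(1+22/25z)y_n
  y_{n+1}/y_n = 1 + 1/5z + 4/5z(1+22/25z) = 1 + z + 88/125z²
  R(z) = 1 + z + 88/125z².

Boundary: |R(x)|=1, x<0.
x=-0.72: |R|=0.6450
R=1: x+88/125x²=0 ⇒ x=−125/88=-1.4205; min R=1−1/(4·88/125)=0.6449>−1
Confirm numerically:
  x=-1.349: |R|=0.93214 <1
  x=-1.152: |R|=0.78228 <1
  x=-0.965: |R|=0.69058 <1
  x=-2.015: |R|=1.84340 >1
  x=-1.679: |R|=1.30560 >1
So |R|<1 on (-1.4205, 0).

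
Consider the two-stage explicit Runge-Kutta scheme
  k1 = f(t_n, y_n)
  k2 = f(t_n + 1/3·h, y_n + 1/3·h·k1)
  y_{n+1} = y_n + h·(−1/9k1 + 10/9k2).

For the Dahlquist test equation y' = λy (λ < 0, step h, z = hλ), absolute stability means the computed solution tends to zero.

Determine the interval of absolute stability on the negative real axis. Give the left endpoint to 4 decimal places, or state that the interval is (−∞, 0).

(-2.7000, 0).

With y'=λy (z=hλ):
  k1=λy_n ⇒ h·k1=z·y_n;  k2=λ(1+1/3z)y_n ⇒ h·k2=z(1+1/3z)y_n
  y_{n+1}/y_n = 1 − 1/9z + 10/9z(1+1/3z) = 1 + z + 10/27z²
  Hence R(z) = 1 + z + 10/27z².

Solve |R(x)|<1 on ℝ⁻.
x=-0.37: |R|=0.6807
R=1: x+10/27x²=0 ⇒ x=−27/10=-2.7000; min R=1−1/(4·10/27)=0.3250>−1
Confirm numerically:
  x=-2.625: |R|=0.92708 <1
  x=-2.463: |R|=0.78380 <1
  x=-2.158: |R|=0.56680 <1
  x=-1.181: |R|=0.33558 <1
  x=-2.980: |R|=1.30904 >1
  x=-2.940: |R|=1.26133 >1
  x=-2.820: |R|=1.12533 >1
So |R|<1 on (-2.7000, 0).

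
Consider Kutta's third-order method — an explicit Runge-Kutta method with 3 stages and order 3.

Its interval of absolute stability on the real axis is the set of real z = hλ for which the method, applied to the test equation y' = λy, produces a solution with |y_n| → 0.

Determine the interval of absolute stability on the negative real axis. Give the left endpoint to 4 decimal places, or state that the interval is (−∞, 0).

(-2.5127, 0).

With y'=λy (z=hλ):
  order 3, 3-stage ⇒ R(z)=1+z+z^2/2+z^3/6
  (e.g. R(-1.34)=0.15678, |R|=0.15678)

Boundary: |R(x)|=1, x<0.
x=-1.34: |R|=0.1568
|R(-2.91)|=1.7830 |R(-2.79)|=1.5176 |R(-0.91)|=0.3785
Bisect:
  x_lo=-2.9581 |R|=1.8969  x_hi=-0.1170 |R|=0.8896
  mid=-1.53753 |R|=0.03868 →hi
  mid=-2.24780 |R|=0.61438 →hi
  mid=-2.60294 |R|=1.15457 →lo
  mid=-2.42537 |R|=0.86200 →hi
  mid=-2.51416 |R|=1.00232 →lo
  mid=-2.46976 |R|=0.93071 →hi
  mid=-2.49196 |R|=0.96615 →hi
  mid=-2.50306 |R|=0.98414 →hi
  mid=-2.50861 |R|=0.99321 →hi
  mid=-2.51138 |R|=0.99776 →hi
  ...
  [-2.51277,-2.51260] ⇒ x*=-2.5127
Interval (-2.5127, 0).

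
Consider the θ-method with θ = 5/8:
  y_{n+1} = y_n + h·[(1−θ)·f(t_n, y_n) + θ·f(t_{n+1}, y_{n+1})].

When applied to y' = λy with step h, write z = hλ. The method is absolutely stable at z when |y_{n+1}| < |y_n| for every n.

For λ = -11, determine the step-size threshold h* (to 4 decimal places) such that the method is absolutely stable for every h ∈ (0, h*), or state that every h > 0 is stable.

With y'=λy (z=hλ):
  y_{n+1} = y_n + z·[3/8·y_n + 5/8·y_{n+1}] ⇒ (1 − 5/8z)y_{n+1} = (1 + 3/8z)y_n
  Hence R(z) = (1 + 3/8z)/(1 − 5/8z).

Boundary: |R(x)|=1, x<0.
x=-1.46: |R|=0.2366
x=-2: |R|=0.1111
x=-10: |R|=0.3793
x=-100: |R|=0.5748
θ=5/8≥1/2 ⇒ |1+3/8x|<|1−5/8x| ∀x<0 ⇒ unbounded interval.

(−∞, 0) — no finite endpoint. Any h>0 works for λ=-11.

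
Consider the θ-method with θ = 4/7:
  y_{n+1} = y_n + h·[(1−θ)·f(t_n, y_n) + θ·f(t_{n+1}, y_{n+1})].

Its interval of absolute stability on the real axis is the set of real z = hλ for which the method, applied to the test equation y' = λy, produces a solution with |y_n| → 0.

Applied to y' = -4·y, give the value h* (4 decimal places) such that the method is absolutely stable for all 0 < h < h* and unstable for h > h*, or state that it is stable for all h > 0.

With y'=λy (z=hλ):
  y_{n+1} = y_n + z·[3/7·y_n + 4/7·y_{n+1}] ⇒ (1 − 4/7z)y_{n+1} = (1 + 3/7z)y_n
  Hence R(z) = (1 + 3/7z)/(1 − 4/7z).

Need |R(x)|<1, x<0.
x=-0.6: |R|=0.5532
x=-2: |R|=0.0667
x=-10: |R|=0.4894
x=-100: |R|=0.7199
θ=4/7≥1/2 ⇒ |1+3/7x|<|1−4/7x| ∀x<0 ⇒ interval (−∞,0).

(−∞, 0) — no finite endpoint. Any h>0 works for λ=-4.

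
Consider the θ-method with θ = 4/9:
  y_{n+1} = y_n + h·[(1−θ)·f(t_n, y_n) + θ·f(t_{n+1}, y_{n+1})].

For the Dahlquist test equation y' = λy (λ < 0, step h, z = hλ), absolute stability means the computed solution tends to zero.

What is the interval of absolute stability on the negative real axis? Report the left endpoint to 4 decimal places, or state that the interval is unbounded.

On y'=λy, z=hλ:
  y_{n+1} = y_n + z·[5/9·y_n + 4/9·y_{n+1}] ⇒ (1 − 4/9z)y_{n+1} = (1 + 5/9z)y_n
  ⇒ R(z) = (1 + 5/9z)/(1 − 4/9z).

Boundary: |R(x)|=1, x<0.
x=-0.57: |R|=0.5452
R=−1: 1+5/9x = −1+4/9x ⇒ -1/9x=2 ⇒ x=2/(-1/9)=-18.0000
Confirm numerically:
  x=-17.682: |R|=0.99601 <1
  x=-13.382: |R|=0.92615 <1
  x=-9.373: |R|=0.81444 <1
  x=-18.515: |R|=1.00620 >1
  x=-18.496: |R|=1.00598 >1
  x=-18.269: |R|=1.00328 >1
Interval (-18.0000, 0).

z∈(-18.0000,0).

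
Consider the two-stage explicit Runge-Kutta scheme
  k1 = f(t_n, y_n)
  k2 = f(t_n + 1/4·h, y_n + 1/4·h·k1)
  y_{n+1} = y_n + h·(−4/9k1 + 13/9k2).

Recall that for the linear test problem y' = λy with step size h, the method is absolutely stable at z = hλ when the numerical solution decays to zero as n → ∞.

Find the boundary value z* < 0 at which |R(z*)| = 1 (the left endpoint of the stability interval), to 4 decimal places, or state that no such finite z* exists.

With y'=λy (z=hλ):
  k1=λy_n ⇒ h·k1=z·y_n;  k2=λ(1+1/4z)y_n ⇒ h·k2=z(1+1/4z)y_n
  y_{n+1}/y_n = 1 − 4/9z + 13/9z(1+1/4z) = 1 + z + 13/36z²
  Hence R(z) = 1 + z + 13/36z².

Solve |R(x)|<1 on ℝ⁻.
x=-1.42: |R|=0.3081
R=1: x+13/36x²=0 ⇒ x=−36/13=-2.7692; min R=1−1/(4·13/36)=0.3077>−1
Confirm numerically:
  x=-2.520: |R|=0.77320 <1
  x=-1.843: |R|=0.38357 <1
  x=-1.792: |R|=0.36762 <1
  x=-1.284: |R|=0.31135 <1
  x=-3.364: |R|=1.72251 >1
  x=-2.923: |R|=1.16231 >1
  x=-2.860: |R|=1.09374 >1
Interval (-2.7692, 0).

z* = -2.7692.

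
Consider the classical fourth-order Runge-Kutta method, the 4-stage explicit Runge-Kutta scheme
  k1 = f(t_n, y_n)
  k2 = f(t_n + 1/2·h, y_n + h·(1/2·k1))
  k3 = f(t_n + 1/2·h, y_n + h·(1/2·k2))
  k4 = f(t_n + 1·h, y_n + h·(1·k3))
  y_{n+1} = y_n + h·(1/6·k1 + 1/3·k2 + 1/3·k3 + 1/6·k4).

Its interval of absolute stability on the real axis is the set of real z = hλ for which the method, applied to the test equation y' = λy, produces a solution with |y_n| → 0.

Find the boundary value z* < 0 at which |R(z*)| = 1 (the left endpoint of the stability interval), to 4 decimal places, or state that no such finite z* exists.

Test eqn y'=λy, z=hλ:
  order 4, 4-stage ⇒ R(z)=1+z+z^2/2+z^3/6+z^4/24
  (e.g. R(-1.78)=0.28252, |R|=0.28252)

Find x<0 with |R(x)|<1.
x=-1.78: |R|=0.2825
|R(-2.98)|=1.3355 |R(-2.9)|=1.1872 |R(-0.84)|=0.4348
Bisect:
  x_lo=-3.4802 |R|=2.6626  x_hi=-0.0657 |R|=0.9364
  mid=-1.77292 |R|=0.28158 →hi
  mid=-2.62654 |R|=0.78587 →hi
  mid=-3.05335 |R|=1.48532 →lo
  mid=-2.83995 |R|=1.08558 →lo
  mid=-2.73325 |R|=0.92432 →hi
  mid=-2.78660 |R|=1.00197 →lo
  mid=-2.75992 |R|=0.96242 →hi
  mid=-2.77326 |R|=0.98201 →hi
  ...
  [-2.78535,-2.78514] ⇒ x*=-2.7853
Stable set (-2.7853, 0).

left endpoint -2.7853.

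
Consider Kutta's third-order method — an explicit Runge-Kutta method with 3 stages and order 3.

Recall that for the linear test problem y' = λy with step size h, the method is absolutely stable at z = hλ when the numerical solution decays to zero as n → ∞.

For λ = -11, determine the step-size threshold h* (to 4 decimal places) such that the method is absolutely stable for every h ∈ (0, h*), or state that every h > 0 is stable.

Set f=λy, z=hλ:
  order 3, 3-stage ⇒ R(z)=1+z+z^2/2+z^3/6
  (e.g. R(-0.68)=0.49879, |R|=0.49879)

Boundary: |R(x)|=1, x<0.
x=-0.68: |R|=0.4988
|R(-2.51)|=0.9955 |R(-2.45)|=0.8998 |R(-1.86)|=0.2027
Bisect:
  x_lo=-3.2603 |R|=2.7215  x_hi=-0.0977 |R|=0.9070
  mid=-1.67899 |R|=0.05833 →hi
  mid=-2.46965 |R|=0.93054 →hi
  mid=-2.86498 |R|=1.68028 →lo
  mid=-2.66732 |R|=1.27284 →lo
  mid=-2.56848 |R|=1.09403 →lo
  mid=-2.51907 |R|=1.01043 →lo
  mid=-2.49436 |R|=0.97002 →hi
  ...
  [-2.51289,-2.51270] ⇒ x*=-2.5127
Interval (-2.5127, 0).

(-2.5127,0); λ=-11 ⇒ h* = 0.2284.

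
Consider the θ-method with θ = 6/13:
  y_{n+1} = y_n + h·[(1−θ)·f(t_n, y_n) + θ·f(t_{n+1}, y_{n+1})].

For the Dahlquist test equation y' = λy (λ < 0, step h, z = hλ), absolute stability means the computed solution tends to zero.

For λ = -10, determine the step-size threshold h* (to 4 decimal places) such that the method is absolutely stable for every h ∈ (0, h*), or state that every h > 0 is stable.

Set f=λy, z=hλ:
  y_{n+1} = y_n + z·[7/13·y_n + 6/13·y_{n+1}] ⇒ (1 − 6/13z)y_{n+1} = (1 + 7/13z)y_n
  ⇒ R(z) = (1 + 7/13z)/(1 − 6/13z).

Need |R(x)|<1, x<0.
x=-0.37: |R|=0.6840
R=−1: 1+7/13x = −1+6/13x ⇒ -1/13x=2 ⇒ x=2/(-1/13)=-26.0000
Confirm numerically:
  x=-22.432: |R|=0.97583 <1
  x=-21.283: |R|=0.96647 <1
  x=-15.836: |R|=0.90590 <1
  x=-26.377: |R|=1.00220 >1
  x=-26.374: |R|=1.00218 >1
  x=-26.026: |R|=1.00015 >1
Stable set (-26.0000, 0).

(-26.0000,0); λ=-10 ⇒ h* = (26)/10 = 2.6000.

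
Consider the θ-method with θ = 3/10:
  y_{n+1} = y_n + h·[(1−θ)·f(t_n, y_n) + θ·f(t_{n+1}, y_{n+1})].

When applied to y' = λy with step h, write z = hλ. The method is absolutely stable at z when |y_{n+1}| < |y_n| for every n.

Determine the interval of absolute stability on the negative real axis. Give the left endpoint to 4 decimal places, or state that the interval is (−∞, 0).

On y'=λy, z=hλ:
  y_{n+1} = y_n + z·[7/10·y_n + 3/10·y_{n+1}] ⇒ (1 − 3/10z)y_{n+1} = (1 + 7/10z)y_n
  so R(z) = (1 + 7/10z)/(1 − 3/10z).

Need |R(x)|<1, x<0.
x=-0.43: |R|=0.6191
R=−1: 1+7/10x = −1+3/10x ⇒ -2/5x=2 ⇒ x=2/(-2/5)=-5.0000
Confirm numerically:
  x=-3.316: |R|=0.66232 <1
  x=-3.283: |R|=0.65399 <1
  x=-2.937: |R|=0.56132 <1
  x=-5.597: |R|=1.08913 >1
  x=-5.591: |R|=1.08830 >1
  x=-5.403: |R|=1.06151 >1
So |R|<1 on (-5.0000, 0).

(-5.0000, 0).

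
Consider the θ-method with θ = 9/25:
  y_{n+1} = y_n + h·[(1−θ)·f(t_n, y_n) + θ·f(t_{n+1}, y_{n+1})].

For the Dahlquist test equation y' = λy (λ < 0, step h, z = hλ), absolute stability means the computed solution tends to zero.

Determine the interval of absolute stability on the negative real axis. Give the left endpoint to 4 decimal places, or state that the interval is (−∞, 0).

Test eqn y'=λy, z=hλ:
  y_{n+1} = y_n + z·[16/25·y_n + 9/25·y_{n+1}] ⇒ (1 − 9/25z)y_{n+1} = (1 + 16/25z)y_n
  Hence R(z) = (1 + 16/25z)/(1 − 9/25z).

Need |R(x)|<1, x<0.
x=-0.63: |R|=0.4865
R=−1: 1+16/25x = −1+9/25x ⇒ -7/25x=2 ⇒ x=2/(-7/25)=-7.1429
Confirm numerically:
  x=-7.083: |R|=0.99528 <1
  x=-6.504: |R|=0.94647 <1
  x=-5.141: |R|=0.80338 <1
  x=-3.986: |R|=0.63699 <1
  x=-7.544: |R|=1.03023 >1
  x=-7.539: |R|=1.02987 >1
Stable set (-7.1429, 0).

z∈(-7.1429,0).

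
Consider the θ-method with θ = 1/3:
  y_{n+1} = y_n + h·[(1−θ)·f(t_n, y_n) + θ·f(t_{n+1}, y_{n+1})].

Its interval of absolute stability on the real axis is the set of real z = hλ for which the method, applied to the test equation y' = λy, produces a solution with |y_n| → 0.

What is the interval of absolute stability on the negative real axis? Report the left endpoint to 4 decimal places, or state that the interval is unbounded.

With y'=λy (z=hλ):
  y_{n+1} = y_n + z·[2/3·y_n + 1/3·y_{n+1}] ⇒ (1 − 1/3z)y_{n+1} = (1 + 2/3z)y_n
  R(z) = (1 + 2/3z)/(1 − 1/3z).

Boundary: |R(x)|=1, x<0.
x=-1.59: |R|=0.0392
R=−1: 1+2/3x = −1+1/3x ⇒ -1/3x=2 ⇒ x=2/(-1/3)=-6.0000
Confirm numerically:
  x=-5.962: |R|=0.99576 <1
  x=-5.620: |R|=0.95592 <1
  x=-3.070: |R|=0.51730 <1
  x=-2.702: |R|=0.42161 <1
  x=-6.449: |R|=1.04752 >1
  x=-6.273: |R|=1.02944 >1
  x=-6.150: |R|=1.01639 >1
So |R|<1 on (-6.0000, 0).

z∈(-6.0000,0).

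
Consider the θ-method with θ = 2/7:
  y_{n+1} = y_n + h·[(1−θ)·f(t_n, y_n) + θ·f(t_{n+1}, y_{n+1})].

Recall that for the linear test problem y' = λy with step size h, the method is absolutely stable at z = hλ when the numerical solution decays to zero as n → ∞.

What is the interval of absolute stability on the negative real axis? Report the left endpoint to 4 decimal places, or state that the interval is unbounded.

Set f=λy, z=hλ:
  y_{n+1} = y_n + z·[5/7·y_n + 2/7·y_{n+1}] ⇒ (1 − 2/7z)y_{n+1} = (1 + 5/7z)y_n
  so R(z) = (1 + 5/7z)/(1 − 2/7z).

Need |R(x)|<1, x<0.
x=-1.28: |R|=0.0628
R=−1: 1+5/7x = −1+2/7x ⇒ -3/7x=2 ⇒ x=2/(-3/7)=-4.6667
Confirm numerically:
  x=-4.238: |R|=0.91690 <1
  x=-3.580: |R|=0.76977 <1
  x=-3.444: |R|=0.73589 <1
  x=-2.924: |R|=0.59309 <1
  x=-4.993: |R|=1.05764 >1
  x=-4.857: |R|=1.03416 >1
So |R|<1 on (-4.6667, 0).

(-4.6667, 0).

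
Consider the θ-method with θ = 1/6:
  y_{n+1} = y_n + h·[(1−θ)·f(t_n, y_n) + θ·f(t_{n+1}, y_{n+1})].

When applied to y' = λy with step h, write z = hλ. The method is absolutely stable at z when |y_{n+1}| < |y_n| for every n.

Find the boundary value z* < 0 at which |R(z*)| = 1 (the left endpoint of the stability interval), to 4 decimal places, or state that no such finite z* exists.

Test eqn y'=λy, z=hλ:
  y_{n+1} = y_n + z·[5/6·y_n + 1/6·y_{n+1}] ⇒ (1 − 1/6z)y_{n+1} = (1 + 5/6z)y_n
  so R(z) = (1 + 5/6z)/(1 − 1/6z).

Solve |R(x)|<1 on ℝ⁻.
x=-0.51: |R|=0.5300
R=−1: 1+5/6x = −1+1/6x ⇒ -2/3x=2 ⇒ x=2/(-2/3)=-3.0000
Confirm numerically:
  x=-2.746: |R|=0.88383 <1
  x=-2.369: |R|=0.69841 <1
  x=-2.120: |R|=0.56650 <1
  x=-1.207: |R|=0.00486 <1
  x=-3.437: |R|=1.18523 >1
  x=-3.217: |R|=1.09417 >1
So |R|<1 on (-3.0000, 0).

z* = -3.0000.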